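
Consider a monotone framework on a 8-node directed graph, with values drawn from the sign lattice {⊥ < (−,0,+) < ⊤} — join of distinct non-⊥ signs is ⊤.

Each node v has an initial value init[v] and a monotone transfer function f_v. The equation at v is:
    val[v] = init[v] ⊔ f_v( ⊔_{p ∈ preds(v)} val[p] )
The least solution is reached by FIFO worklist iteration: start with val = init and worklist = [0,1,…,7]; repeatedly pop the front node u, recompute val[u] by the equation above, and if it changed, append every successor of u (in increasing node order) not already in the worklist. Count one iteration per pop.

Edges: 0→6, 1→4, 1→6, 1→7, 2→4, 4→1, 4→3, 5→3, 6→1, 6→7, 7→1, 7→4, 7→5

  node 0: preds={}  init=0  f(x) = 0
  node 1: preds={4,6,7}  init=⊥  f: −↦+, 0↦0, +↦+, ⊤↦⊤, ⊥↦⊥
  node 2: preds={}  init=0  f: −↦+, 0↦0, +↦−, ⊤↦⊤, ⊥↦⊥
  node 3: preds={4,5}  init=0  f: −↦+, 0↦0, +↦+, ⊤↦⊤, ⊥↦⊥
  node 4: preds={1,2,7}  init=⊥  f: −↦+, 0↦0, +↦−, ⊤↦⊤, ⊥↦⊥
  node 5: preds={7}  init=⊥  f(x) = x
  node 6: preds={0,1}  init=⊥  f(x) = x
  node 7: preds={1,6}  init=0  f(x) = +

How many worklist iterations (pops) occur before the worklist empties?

16

Trace (16 dequeues):
  [1] u=0 | in ⊥ | out 0 | ==
  [2] u=1 | in 0 | out 0 | prev ⊥ | push {}
  [3] u=2 | in ⊥ | out 0 | ==
  [4] u=3 | in ⊥ | out 0 | ==
  [5] u=4 | in 0 | out 0 | prev ⊥ | push {1,3}
  [6] u=5 | in 0 | out 0 | prev ⊥ | push {}
  [7] u=6 | in 0 | out 0 | prev ⊥ | push {}
  [8] u=7 | in 0 | out ⊤ | prev 0 | push {4,5}
  [9] u=1 | in ⊤ | out ⊤ | prev 0 | push {6,7}
  [10] u=3 | in 0 | out 0 | ==
  [11] u=4 | in ⊤ | out ⊤ | prev 0 | push {1,3}
  [12] u=5 | in ⊤ | out ⊤ | prev 0 | push {}
  [13] u=6 | in ⊤ | out ⊤ | prev 0 | push {}
  [14] u=7 | in ⊤ | out ⊤ | ==
  [15] u=1 | in ⊤ | out ⊤ | ==
  [16] u=3 | in ⊤ | out ⊤ | prev 0 | push {}

Converged values:
  [0] 0
  [1] ⊤
  [2] 0
  [3] ⊤
  [4] ⊤
  [5] ⊤
  [6] ⊤
  [7] ⊤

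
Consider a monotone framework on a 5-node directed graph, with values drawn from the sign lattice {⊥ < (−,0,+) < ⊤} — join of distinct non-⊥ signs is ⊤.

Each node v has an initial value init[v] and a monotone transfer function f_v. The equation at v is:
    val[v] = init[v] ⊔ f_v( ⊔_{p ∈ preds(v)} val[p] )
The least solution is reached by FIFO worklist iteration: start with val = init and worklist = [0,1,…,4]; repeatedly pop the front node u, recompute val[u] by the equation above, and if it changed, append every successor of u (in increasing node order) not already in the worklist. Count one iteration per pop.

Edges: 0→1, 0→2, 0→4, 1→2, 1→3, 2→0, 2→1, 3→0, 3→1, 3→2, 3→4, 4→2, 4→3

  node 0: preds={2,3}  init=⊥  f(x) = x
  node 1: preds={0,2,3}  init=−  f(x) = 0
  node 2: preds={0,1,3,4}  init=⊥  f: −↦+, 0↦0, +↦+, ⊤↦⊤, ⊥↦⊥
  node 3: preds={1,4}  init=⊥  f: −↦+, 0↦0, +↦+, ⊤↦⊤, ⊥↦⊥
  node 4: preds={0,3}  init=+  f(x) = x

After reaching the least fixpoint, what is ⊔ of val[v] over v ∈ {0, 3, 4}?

Trace (10 dequeues):
  [1] u=0 | in ⊥ | out ⊥ | ==
  [2] u=1 | in ⊥ | out ⊤ | prev − | push {}
  [3] u=2 | in ⊤ | out ⊤ | prev ⊥ | push {0,1}
  [4] u=3 | in ⊤ | out ⊤ | prev ⊥ | push {2}
  [5] u=4 | in ⊤ | out ⊤ | prev + | push {3}
  [6] u=0 | in ⊤ | out ⊤ | prev ⊥ | push {4}
  [7] u=1 | in ⊤ | out ⊤ | ==
  [8] u=2 | in ⊤ | out ⊤ | ==
  [9] u=3 | in ⊤ | out ⊤ | ==
  [10] u=4 | in ⊤ | out ⊤ | ==

Converged values:
  [0] ⊤
  [1] ⊤
  [2] ⊤
  [3] ⊤
  [4] ⊤

⊤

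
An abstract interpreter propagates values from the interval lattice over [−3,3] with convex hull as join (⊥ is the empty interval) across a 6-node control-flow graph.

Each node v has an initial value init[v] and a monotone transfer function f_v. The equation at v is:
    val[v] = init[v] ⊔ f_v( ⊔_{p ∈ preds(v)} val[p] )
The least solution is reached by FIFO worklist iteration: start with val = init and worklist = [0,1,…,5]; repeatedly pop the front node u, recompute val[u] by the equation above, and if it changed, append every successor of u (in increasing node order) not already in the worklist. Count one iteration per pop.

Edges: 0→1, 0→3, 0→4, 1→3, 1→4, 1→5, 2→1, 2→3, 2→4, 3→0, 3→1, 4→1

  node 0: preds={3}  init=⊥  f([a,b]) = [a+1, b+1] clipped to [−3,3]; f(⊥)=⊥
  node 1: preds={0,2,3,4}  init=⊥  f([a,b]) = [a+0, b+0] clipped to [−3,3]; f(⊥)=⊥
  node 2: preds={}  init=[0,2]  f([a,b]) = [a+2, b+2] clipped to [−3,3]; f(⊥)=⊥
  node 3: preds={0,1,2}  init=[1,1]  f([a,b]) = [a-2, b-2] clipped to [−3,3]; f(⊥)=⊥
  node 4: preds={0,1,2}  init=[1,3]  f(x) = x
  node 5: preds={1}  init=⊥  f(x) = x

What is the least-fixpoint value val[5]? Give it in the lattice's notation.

[-3,3]

Iteration log — 17 steps:
  step 1. node 0  ⊔preds=[1,1]  new=[2,2]  old=⊥  +wl: 
  step 2. node 1  ⊔preds=[0,3]  new=[0,3]  old=⊥  +wl: 
  step 3. node 2  ⊔preds=⊥  new=[0,2]  stable
  step 4. node 3  ⊔preds=[0,3]  new=[-2,1]  old=[1,1]  +wl: 0,1
  step 5. node 4  ⊔preds=[0,3]  new=[0,3]  old=[1,3]  +wl: 
  step 6. node 5  ⊔preds=[0,3]  new=[0,3]  old=⊥  +wl: 
  step 7. node 0  ⊔preds=[-2,1]  new=[-1,2]  old=[2,2]  +wl: 3,4
  step 8. node 1  ⊔preds=[-2,3]  new=[-2,3]  old=[0,3]  +wl: 5
  step 9. node 3  ⊔preds=[-2,3]  new=[-3,1]  old=[-2,1]  +wl: 0,1
  step 10. node 4  ⊔preds=[-2,3]  new=[-2,3]  old=[0,3]  +wl: 
  step 11. node 5  ⊔preds=[-2,3]  new=[-2,3]  old=[0,3]  +wl: 
  step 12. node 0  ⊔preds=[-3,1]  new=[-2,2]  old=[-1,2]  +wl: 3,4
  step 13. node 1  ⊔preds=[-3,3]  new=[-3,3]  old=[-2,3]  +wl: 5
  step 14. node 3  ⊔preds=[-3,3]  new=[-3,1]  stable
  step 15. node 4  ⊔preds=[-3,3]  new=[-3,3]  old=[-2,3]  +wl: 1
  step 16. node 5  ⊔preds=[-3,3]  new=[-3,3]  old=[-2,3]  +wl: 
  step 17. node 1  ⊔preds=[-3,3]  new=[-3,3]  stable

Least fixpoint reached:
  node 0: [-2,2]
  node 1: [-3,3]
  node 2: [0,2]
  node 3: [-3,1]
  node 4: [-3,3]
  node 5: [-3,3]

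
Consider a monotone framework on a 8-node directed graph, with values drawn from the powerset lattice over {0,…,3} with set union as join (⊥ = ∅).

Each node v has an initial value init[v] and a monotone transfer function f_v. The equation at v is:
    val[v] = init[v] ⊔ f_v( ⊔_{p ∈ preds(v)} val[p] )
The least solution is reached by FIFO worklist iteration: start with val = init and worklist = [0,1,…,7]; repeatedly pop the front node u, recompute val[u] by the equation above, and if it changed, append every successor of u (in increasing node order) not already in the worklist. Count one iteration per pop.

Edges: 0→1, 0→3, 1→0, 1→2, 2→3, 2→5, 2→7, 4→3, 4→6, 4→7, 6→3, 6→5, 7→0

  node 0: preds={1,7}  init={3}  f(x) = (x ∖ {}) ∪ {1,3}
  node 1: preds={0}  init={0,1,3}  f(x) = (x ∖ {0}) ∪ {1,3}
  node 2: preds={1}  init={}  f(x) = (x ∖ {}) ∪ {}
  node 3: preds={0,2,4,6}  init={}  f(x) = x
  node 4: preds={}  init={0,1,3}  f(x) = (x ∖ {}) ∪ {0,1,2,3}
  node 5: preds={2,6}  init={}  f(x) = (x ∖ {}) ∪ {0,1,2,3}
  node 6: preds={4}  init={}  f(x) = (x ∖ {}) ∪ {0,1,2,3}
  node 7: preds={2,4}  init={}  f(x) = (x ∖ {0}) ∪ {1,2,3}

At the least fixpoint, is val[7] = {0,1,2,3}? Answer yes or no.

Trace (18 dequeues):
  [1] u=0 | in {0,1,3} | out {0,1,3} | prev {3} | push {}
  [2] u=1 | in {0,1,3} | out {0,1,3} | ==
  [3] u=2 | in {0,1,3} | out {0,1,3} | prev {} | push {}
  [4] u=3 | in {0,1,3} | out {0,1,3} | prev {} | push {}
  [5] u=4 | in {} | out {0,1,2,3} | prev {0,1,3} | push {3}
  [6] u=5 | in {0,1,3} | out {0,1,2,3} | prev {} | push {}
  [7] u=6 | in {0,1,2,3} | out {0,1,2,3} | prev {} | push {5}
  [8] u=7 | in {0,1,2,3} | out {1,2,3} | prev {} | push {0}
  [9] u=3 | in {0,1,2,3} | out {0,1,2,3} | prev {0,1,3} | push {}
  [10] u=5 | in {0,1,2,3} | out {0,1,2,3} | ==
  [11] u=0 | in {0,1,2,3} | out {0,1,2,3} | prev {0,1,3} | push {1,3}
  [12] u=1 | in {0,1,2,3} | out {0,1,2,3} | prev {0,1,3} | push {0,2}
  [13] u=3 | in {0,1,2,3} | out {0,1,2,3} | ==
  [14] u=0 | in {0,1,2,3} | out {0,1,2,3} | ==
  [15] u=2 | in {0,1,2,3} | out {0,1,2,3} | prev {0,1,3} | push {3,5,7}
  [16] u=3 | in {0,1,2,3} | out {0,1,2,3} | ==
  [17] u=5 | in {0,1,2,3} | out {0,1,2,3} | ==
  [18] u=7 | in {0,1,2,3} | out {1,2,3} | ==

Converged values:
  [0] {0,1,2,3}
  [1] {0,1,2,3}
  [2] {0,1,2,3}
  [3] {0,1,2,3}
  [4] {0,1,2,3}
  [5] {0,1,2,3}
  [6] {0,1,2,3}
  [7] {1,2,3}

no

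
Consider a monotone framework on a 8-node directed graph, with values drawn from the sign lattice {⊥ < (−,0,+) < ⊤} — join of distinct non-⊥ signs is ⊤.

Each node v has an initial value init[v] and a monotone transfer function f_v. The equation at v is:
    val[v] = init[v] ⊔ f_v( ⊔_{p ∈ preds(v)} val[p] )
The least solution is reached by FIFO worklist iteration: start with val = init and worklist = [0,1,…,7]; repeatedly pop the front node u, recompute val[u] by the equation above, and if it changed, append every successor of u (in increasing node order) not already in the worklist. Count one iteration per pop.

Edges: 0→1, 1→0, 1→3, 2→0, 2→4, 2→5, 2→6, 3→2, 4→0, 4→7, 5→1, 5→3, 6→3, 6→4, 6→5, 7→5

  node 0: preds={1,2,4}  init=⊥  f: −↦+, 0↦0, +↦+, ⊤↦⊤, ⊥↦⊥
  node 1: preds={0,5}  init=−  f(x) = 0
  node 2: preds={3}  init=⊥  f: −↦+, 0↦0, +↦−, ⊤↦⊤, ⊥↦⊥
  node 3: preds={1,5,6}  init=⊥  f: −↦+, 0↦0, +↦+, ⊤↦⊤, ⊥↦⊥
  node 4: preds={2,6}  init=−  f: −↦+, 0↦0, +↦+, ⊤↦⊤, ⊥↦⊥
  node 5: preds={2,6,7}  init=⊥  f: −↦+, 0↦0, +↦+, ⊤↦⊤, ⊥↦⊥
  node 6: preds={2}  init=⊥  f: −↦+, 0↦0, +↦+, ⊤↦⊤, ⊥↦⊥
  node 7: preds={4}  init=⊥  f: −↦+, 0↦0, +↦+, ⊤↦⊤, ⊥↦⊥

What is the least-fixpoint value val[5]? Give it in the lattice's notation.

Trace (20 dequeues):
  [1] u=0 | in − | out + | prev ⊥ | push {}
  [2] u=1 | in + | out ⊤ | prev − | push {0}
  [3] u=2 | in ⊥ | out ⊥ | ==
  [4] u=3 | in ⊤ | out ⊤ | prev ⊥ | push {2}
  [5] u=4 | in ⊥ | out − | ==
  [6] u=5 | in ⊥ | out ⊥ | ==
  [7] u=6 | in ⊥ | out ⊥ | ==
  [8] u=7 | in − | out + | prev ⊥ | push {5}
  [9] u=0 | in ⊤ | out ⊤ | prev + | push {1}
  [10] u=2 | in ⊤ | out ⊤ | prev ⊥ | push {0,4,6}
  [11] u=5 | in ⊤ | out ⊤ | prev ⊥ | push {3}
  [12] u=1 | in ⊤ | out ⊤ | ==
  [13] u=0 | in ⊤ | out ⊤ | ==
  [14] u=4 | in ⊤ | out ⊤ | prev − | push {0,7}
  [15] u=6 | in ⊤ | out ⊤ | prev ⊥ | push {4,5}
  [16] u=3 | in ⊤ | out ⊤ | ==
  [17] u=0 | in ⊤ | out ⊤ | ==
  [18] u=7 | in ⊤ | out ⊤ | prev + | push {}
  [19] u=4 | in ⊤ | out ⊤ | ==
  [20] u=5 | in ⊤ | out ⊤ | ==

Converged values:
  [0] ⊤
  [1] ⊤
  [2] ⊤
  [3] ⊤
  [4] ⊤
  [5] ⊤
  [6] ⊤
  [7] ⊤

⊤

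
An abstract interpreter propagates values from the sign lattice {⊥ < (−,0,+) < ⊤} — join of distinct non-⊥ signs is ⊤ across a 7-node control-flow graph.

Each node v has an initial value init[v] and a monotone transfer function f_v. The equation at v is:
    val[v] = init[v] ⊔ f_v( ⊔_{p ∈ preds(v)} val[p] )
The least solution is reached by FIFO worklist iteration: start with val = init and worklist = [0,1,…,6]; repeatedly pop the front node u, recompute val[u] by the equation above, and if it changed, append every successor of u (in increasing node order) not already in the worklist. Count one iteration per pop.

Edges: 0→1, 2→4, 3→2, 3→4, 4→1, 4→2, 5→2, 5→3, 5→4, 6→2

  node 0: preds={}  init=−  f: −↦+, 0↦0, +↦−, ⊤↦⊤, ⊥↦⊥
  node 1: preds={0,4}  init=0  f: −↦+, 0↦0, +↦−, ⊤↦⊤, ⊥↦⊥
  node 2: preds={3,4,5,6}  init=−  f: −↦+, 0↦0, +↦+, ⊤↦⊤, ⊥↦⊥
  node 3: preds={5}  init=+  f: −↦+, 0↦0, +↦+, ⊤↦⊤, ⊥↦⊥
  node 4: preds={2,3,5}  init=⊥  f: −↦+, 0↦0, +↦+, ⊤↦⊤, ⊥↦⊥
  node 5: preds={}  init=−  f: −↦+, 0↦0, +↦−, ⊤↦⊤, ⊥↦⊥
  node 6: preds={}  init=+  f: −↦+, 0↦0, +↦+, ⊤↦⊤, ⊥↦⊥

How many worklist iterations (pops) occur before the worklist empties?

9

Worklist (9 pops):
  #1 pop 0: in=⊥ → − (no change)
  #2 pop 1: in=− → ⊤ (was 0); enqueue []
  #3 pop 2: in=⊤ → ⊤ (was −); enqueue []
  #4 pop 3: in=− → + (no change)
  #5 pop 4: in=⊤ → ⊤ (was ⊥); enqueue [1,2]
  #6 pop 5: in=⊥ → − (no change)
  #7 pop 6: in=⊥ → + (no change)
  #8 pop 1: in=⊤ → ⊤ (no change)
  #9 pop 2: in=⊤ → ⊤ (no change)

Fixpoint:
  val[0] = −
  val[1] = ⊤
  val[2] = ⊤
  val[3] = +
  val[4] = ⊤
  val[5] = −
  val[6] = +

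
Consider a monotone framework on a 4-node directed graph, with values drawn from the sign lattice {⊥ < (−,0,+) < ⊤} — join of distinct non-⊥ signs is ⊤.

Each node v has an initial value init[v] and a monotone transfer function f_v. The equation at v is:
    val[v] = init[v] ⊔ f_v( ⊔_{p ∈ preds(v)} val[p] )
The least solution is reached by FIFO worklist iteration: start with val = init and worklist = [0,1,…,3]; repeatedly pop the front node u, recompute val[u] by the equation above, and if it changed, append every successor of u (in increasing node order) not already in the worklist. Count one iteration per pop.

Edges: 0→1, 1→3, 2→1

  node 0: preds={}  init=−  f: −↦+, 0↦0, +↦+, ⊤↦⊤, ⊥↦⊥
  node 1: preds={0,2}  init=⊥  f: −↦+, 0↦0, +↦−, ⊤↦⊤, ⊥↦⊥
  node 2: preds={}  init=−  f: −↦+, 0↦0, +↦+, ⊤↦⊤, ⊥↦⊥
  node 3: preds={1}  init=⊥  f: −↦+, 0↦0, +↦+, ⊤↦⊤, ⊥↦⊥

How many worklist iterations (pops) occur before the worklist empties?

4

Trace (4 dequeues):
  [1] u=0 | in ⊥ | out − | ==
  [2] u=1 | in − | out + | prev ⊥ | push {}
  [3] u=2 | in ⊥ | out − | ==
  [4] u=3 | in + | out + | prev ⊥ | push {}

Converged values:
  [0] −
  [1] +
  [2] −
  [3] +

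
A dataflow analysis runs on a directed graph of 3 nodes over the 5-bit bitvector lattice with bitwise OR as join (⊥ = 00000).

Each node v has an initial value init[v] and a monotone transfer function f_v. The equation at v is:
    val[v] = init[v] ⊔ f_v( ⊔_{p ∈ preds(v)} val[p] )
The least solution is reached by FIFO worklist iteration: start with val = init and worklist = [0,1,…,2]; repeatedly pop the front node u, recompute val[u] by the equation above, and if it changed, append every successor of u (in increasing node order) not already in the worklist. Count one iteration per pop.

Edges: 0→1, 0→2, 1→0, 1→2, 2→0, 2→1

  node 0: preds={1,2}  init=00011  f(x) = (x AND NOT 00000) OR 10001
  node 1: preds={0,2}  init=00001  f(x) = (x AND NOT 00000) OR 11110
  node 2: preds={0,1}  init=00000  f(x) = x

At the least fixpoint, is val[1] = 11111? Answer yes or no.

yes

Trace (6 dequeues):
  [1] u=0 | in 00001 | out 10011 | prev 00011 | push {}
  [2] u=1 | in 10011 | out 11111 | prev 00001 | push {0}
  [3] u=2 | in 11111 | out 11111 | prev 00000 | push {1}
  [4] u=0 | in 11111 | out 11111 | prev 10011 | push {2}
  [5] u=1 | in 11111 | out 11111 | ==
  [6] u=2 | in 11111 | out 11111 | ==

Converged values:
  [0] 11111
  [1] 11111
  [2] 11111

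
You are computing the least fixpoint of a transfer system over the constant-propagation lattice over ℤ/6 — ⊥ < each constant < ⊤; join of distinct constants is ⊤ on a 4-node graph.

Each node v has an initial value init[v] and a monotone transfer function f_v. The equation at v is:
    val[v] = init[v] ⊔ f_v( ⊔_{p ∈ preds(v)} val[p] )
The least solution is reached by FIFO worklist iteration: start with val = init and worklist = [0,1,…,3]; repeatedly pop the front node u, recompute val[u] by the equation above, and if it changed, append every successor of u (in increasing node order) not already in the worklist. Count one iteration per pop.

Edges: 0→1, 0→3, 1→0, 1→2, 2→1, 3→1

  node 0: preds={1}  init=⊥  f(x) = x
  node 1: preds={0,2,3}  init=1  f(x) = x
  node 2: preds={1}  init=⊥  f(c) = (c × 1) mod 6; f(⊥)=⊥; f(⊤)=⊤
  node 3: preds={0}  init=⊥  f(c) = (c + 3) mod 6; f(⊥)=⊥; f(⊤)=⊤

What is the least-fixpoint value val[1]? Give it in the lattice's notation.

Trace (10 dequeues):
  [1] u=0 | in 1 | out 1 | prev ⊥ | push {}
  [2] u=1 | in 1 | out 1 | ==
  [3] u=2 | in 1 | out 1 | prev ⊥ | push {1}
  [4] u=3 | in 1 | out 4 | prev ⊥ | push {}
  [5] u=1 | in ⊤ | out ⊤ | prev 1 | push {0,2}
  [6] u=0 | in ⊤ | out ⊤ | prev 1 | push {1,3}
  [7] u=2 | in ⊤ | out ⊤ | prev 1 | push {}
  [8] u=1 | in ⊤ | out ⊤ | ==
  [9] u=3 | in ⊤ | out ⊤ | prev 4 | push {1}
  [10] u=1 | in ⊤ | out ⊤ | ==

Converged values:
  [0] ⊤
  [1] ⊤
  [2] ⊤
  [3] ⊤

⊤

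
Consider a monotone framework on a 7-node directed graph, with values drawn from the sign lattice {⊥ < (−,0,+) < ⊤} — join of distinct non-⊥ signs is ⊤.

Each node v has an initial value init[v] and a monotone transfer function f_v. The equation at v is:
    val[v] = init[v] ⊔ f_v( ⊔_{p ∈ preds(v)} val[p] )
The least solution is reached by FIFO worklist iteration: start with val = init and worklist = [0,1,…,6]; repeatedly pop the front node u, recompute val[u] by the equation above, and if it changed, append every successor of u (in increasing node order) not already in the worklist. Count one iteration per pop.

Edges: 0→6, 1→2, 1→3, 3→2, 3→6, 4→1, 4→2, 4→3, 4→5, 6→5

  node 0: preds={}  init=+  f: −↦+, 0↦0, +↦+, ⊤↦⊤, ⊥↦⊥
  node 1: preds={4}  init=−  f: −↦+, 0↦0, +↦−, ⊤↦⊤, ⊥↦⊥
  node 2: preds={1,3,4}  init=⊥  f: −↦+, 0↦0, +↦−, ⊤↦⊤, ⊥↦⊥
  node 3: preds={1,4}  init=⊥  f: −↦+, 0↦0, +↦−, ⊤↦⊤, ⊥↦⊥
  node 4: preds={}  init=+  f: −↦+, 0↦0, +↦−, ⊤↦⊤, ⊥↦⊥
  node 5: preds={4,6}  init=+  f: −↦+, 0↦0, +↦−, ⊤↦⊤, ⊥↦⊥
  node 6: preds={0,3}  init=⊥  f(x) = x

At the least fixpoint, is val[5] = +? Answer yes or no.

Worklist (9 pops):
  #1 pop 0: in=⊥ → + (no change)
  #2 pop 1: in=+ → − (no change)
  #3 pop 2: in=⊤ → ⊤ (was ⊥); enqueue []
  #4 pop 3: in=⊤ → ⊤ (was ⊥); enqueue [2]
  #5 pop 4: in=⊥ → + (no change)
  #6 pop 5: in=+ → ⊤ (was +); enqueue []
  #7 pop 6: in=⊤ → ⊤ (was ⊥); enqueue [5]
  #8 pop 2: in=⊤ → ⊤ (no change)
  #9 pop 5: in=⊤ → ⊤ (no change)

Fixpoint:
  val[0] = +
  val[1] = −
  val[2] = ⊤
  val[3] = ⊤
  val[4] = +
  val[5] = ⊤
  val[6] = ⊤

no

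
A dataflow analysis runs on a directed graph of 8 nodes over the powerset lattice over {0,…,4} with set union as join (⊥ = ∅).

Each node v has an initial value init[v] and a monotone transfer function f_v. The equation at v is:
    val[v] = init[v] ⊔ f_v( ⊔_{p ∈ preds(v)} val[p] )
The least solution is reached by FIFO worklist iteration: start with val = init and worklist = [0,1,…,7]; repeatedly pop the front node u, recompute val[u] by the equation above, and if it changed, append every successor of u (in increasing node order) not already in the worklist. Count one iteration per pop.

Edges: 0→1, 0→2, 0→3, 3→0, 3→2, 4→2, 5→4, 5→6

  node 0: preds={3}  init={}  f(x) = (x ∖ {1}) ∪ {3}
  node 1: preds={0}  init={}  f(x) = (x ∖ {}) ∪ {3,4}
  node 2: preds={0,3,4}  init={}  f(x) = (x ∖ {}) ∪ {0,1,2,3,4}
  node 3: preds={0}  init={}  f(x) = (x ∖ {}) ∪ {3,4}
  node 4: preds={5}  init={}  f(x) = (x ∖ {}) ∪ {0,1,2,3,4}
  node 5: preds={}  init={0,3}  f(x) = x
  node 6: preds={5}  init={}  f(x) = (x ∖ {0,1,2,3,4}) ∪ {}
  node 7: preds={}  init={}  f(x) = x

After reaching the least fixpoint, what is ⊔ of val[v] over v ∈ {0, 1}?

{3,4}

Iteration log — 12 steps:
  step 1. node 0  ⊔preds={}  new={3}  old={}  +wl: 
  step 2. node 1  ⊔preds={3}  new={3,4}  old={}  +wl: 
  step 3. node 2  ⊔preds={3}  new={0,1,2,3,4}  old={}  +wl: 
  step 4. node 3  ⊔preds={3}  new={3,4}  old={}  +wl: 0,2
  step 5. node 4  ⊔preds={0,3}  new={0,1,2,3,4}  old={}  +wl: 
  step 6. node 5  ⊔preds={}  new={0,3}  stable
  step 7. node 6  ⊔preds={0,3}  new={}  stable
  step 8. node 7  ⊔preds={}  new={}  stable
  step 9. node 0  ⊔preds={3,4}  new={3,4}  old={3}  +wl: 1,3
  step 10. node 2  ⊔preds={0,1,2,3,4}  new={0,1,2,3,4}  stable
  step 11. node 1  ⊔preds={3,4}  new={3,4}  stable
  step 12. node 3  ⊔preds={3,4}  new={3,4}  stable

Least fixpoint reached:
  node 0: {3,4}
  node 1: {3,4}
  node 2: {0,1,2,3,4}
  node 3: {3,4}
  node 4: {0,1,2,3,4}
  node 5: {0,3}
  node 6: {}
  node 7: {}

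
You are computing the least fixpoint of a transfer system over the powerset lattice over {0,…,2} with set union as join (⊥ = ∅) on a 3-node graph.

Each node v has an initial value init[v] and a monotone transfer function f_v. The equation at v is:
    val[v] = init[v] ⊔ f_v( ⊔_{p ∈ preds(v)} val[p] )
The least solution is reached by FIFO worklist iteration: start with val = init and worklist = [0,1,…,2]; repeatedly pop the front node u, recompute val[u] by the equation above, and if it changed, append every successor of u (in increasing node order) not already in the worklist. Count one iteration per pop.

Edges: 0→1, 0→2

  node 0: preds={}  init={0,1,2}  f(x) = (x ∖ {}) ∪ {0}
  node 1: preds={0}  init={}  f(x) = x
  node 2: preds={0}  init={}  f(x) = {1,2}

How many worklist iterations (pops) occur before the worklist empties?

3

Worklist (3 pops):
  #1 pop 0: in={} → {0,1,2} (no change)
  #2 pop 1: in={0,1,2} → {0,1,2} (was {}); enqueue []
  #3 pop 2: in={0,1,2} → {1,2} (was {}); enqueue []

Fixpoint:
  val[0] = {0,1,2}
  val[1] = {0,1,2}
  val[2] = {1,2}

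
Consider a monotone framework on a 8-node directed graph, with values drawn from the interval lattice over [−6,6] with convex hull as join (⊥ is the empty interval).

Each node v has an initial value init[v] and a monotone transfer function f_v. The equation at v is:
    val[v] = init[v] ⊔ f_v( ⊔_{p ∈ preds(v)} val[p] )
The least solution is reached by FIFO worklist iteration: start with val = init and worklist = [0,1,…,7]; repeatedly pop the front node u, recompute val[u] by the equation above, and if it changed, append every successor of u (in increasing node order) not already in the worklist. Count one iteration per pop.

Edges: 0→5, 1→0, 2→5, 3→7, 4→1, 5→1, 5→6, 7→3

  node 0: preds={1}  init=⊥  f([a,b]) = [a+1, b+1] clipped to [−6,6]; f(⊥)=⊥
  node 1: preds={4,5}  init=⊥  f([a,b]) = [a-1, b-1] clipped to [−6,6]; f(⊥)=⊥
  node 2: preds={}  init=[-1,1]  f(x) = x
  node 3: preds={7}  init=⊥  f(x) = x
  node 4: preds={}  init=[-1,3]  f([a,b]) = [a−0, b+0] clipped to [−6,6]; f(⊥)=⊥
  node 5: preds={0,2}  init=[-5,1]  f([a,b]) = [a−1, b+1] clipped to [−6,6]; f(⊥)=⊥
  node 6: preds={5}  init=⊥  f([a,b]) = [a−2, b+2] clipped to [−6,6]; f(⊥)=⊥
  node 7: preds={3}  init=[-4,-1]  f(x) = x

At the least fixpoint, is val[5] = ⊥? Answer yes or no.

Iteration log — 23 steps:
  step 1. node 0  ⊔preds=⊥  new=⊥  stable
  step 2. node 1  ⊔preds=[-5,3]  new=[-6,2]  old=⊥  +wl: 0
  step 3. node 2  ⊔preds=⊥  new=[-1,1]  stable
  step 4. node 3  ⊔preds=[-4,-1]  new=[-4,-1]  old=⊥  +wl: 
  step 5. node 4  ⊔preds=⊥  new=[-1,3]  stable
  step 6. node 5  ⊔preds=[-1,1]  new=[-5,2]  old=[-5,1]  +wl: 1
  step 7. node 6  ⊔preds=[-5,2]  new=[-6,4]  old=⊥  +wl: 
  step 8. node 7  ⊔preds=[-4,-1]  new=[-4,-1]  stable
  step 9. node 0  ⊔preds=[-6,2]  new=[-5,3]  old=⊥  +wl: 5
  step 10. node 1  ⊔preds=[-5,3]  new=[-6,2]  stable
  step 11. node 5  ⊔preds=[-5,3]  new=[-6,4]  old=[-5,2]  +wl: 1,6
  step 12. node 1  ⊔preds=[-6,4]  new=[-6,3]  old=[-6,2]  +wl: 0
  step 13. node 6  ⊔preds=[-6,4]  new=[-6,6]  old=[-6,4]  +wl: 
  step 14. node 0  ⊔preds=[-6,3]  new=[-5,4]  old=[-5,3]  +wl: 5
  step 15. node 5  ⊔preds=[-5,4]  new=[-6,5]  old=[-6,4]  +wl: 1,6
  step 16. node 1  ⊔preds=[-6,5]  new=[-6,4]  old=[-6,3]  +wl: 0
  step 17. node 6  ⊔preds=[-6,5]  new=[-6,6]  stable
  step 18. node 0  ⊔preds=[-6,4]  new=[-5,5]  old=[-5,4]  +wl: 5
  step 19. node 5  ⊔preds=[-5,5]  new=[-6,6]  old=[-6,5]  +wl: 1,6
  step 20. node 1  ⊔preds=[-6,6]  new=[-6,5]  old=[-6,4]  +wl: 0
  step 21. node 6  ⊔preds=[-6,6]  new=[-6,6]  stable
  step 22. node 0  ⊔preds=[-6,5]  new=[-5,6]  old=[-5,5]  +wl: 5
  step 23. node 5  ⊔preds=[-5,6]  new=[-6,6]  stable

Least fixpoint reached:
  node 0: [-5,6]
  node 1: [-6,5]
  node 2: [-1,1]
  node 3: [-4,-1]
  node 4: [-1,3]
  node 5: [-6,6]
  node 6: [-6,6]
  node 7: [-4,-1]

no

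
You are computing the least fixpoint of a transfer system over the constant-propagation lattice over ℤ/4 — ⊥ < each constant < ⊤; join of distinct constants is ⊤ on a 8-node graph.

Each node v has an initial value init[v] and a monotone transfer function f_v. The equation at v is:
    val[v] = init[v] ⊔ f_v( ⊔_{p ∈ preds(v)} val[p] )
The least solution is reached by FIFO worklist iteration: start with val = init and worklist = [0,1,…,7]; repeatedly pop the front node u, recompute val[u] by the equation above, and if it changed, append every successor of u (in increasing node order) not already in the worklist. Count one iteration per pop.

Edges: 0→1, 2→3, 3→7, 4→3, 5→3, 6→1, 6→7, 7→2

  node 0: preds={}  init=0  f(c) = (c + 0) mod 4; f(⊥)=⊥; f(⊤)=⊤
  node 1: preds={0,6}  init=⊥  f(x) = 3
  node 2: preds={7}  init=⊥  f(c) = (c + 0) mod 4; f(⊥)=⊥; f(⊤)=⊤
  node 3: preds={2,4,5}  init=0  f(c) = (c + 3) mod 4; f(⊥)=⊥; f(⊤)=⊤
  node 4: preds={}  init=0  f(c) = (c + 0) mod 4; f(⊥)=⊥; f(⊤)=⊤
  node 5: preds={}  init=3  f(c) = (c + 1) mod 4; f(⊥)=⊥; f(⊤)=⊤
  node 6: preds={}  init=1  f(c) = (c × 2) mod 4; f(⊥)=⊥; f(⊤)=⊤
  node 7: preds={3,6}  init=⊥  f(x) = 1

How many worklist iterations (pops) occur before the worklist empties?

Trace (10 dequeues):
  [1] u=0 | in ⊥ | out 0 | ==
  [2] u=1 | in ⊤ | out 3 | prev ⊥ | push {}
  [3] u=2 | in ⊥ | out ⊥ | ==
  [4] u=3 | in ⊤ | out ⊤ | prev 0 | push {}
  [5] u=4 | in ⊥ | out 0 | ==
  [6] u=5 | in ⊥ | out 3 | ==
  [7] u=6 | in ⊥ | out 1 | ==
  [8] u=7 | in ⊤ | out 1 | prev ⊥ | push {2}
  [9] u=2 | in 1 | out 1 | prev ⊥ | push {3}
  [10] u=3 | in ⊤ | out ⊤ | ==

Converged values:
  [0] 0
  [1] 3
  [2] 1
  [3] ⊤
  [4] 0
  [5] 3
  [6] 1
  [7] 1

10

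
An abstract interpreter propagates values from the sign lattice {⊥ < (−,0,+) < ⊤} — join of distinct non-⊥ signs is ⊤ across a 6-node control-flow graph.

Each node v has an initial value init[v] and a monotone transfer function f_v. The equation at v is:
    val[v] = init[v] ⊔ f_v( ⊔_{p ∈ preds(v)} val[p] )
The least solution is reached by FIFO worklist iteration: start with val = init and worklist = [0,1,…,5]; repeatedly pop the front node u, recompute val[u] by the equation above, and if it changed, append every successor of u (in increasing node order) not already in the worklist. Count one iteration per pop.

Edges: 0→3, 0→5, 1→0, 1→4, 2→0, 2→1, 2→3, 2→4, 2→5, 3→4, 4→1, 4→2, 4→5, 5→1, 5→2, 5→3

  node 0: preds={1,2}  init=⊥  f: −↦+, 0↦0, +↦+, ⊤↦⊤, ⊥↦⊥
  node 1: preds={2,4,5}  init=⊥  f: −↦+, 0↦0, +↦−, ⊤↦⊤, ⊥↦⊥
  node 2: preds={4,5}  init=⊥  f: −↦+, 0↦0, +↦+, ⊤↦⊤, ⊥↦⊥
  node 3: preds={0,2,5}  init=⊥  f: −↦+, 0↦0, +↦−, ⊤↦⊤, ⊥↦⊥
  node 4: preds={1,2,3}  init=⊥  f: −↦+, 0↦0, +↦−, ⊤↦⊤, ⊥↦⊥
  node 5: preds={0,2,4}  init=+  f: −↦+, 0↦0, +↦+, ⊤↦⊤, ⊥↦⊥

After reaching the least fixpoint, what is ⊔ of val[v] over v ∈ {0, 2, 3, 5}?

Iteration log — 14 steps:
  step 1. node 0  ⊔preds=⊥  new=⊥  stable
  step 2. node 1  ⊔preds=+  new=−  old=⊥  +wl: 0
  step 3. node 2  ⊔preds=+  new=+  old=⊥  +wl: 1
  step 4. node 3  ⊔preds=+  new=−  old=⊥  +wl: 
  step 5. node 4  ⊔preds=⊤  new=⊤  old=⊥  +wl: 2
  step 6. node 5  ⊔preds=⊤  new=⊤  old=+  +wl: 3
  step 7. node 0  ⊔preds=⊤  new=⊤  old=⊥  +wl: 5
  step 8. node 1  ⊔preds=⊤  new=⊤  old=−  +wl: 0,4
  step 9. node 2  ⊔preds=⊤  new=⊤  old=+  +wl: 1
  step 10. node 3  ⊔preds=⊤  new=⊤  old=−  +wl: 
  step 11. node 5  ⊔preds=⊤  new=⊤  stable
  step 12. node 0  ⊔preds=⊤  new=⊤  stable
  step 13. node 4  ⊔preds=⊤  new=⊤  stable
  step 14. node 1  ⊔preds=⊤  new=⊤  stable

Least fixpoint reached:
  node 0: ⊤
  node 1: ⊤
  node 2: ⊤
  node 3: ⊤
  node 4: ⊤
  node 5: ⊤

⊤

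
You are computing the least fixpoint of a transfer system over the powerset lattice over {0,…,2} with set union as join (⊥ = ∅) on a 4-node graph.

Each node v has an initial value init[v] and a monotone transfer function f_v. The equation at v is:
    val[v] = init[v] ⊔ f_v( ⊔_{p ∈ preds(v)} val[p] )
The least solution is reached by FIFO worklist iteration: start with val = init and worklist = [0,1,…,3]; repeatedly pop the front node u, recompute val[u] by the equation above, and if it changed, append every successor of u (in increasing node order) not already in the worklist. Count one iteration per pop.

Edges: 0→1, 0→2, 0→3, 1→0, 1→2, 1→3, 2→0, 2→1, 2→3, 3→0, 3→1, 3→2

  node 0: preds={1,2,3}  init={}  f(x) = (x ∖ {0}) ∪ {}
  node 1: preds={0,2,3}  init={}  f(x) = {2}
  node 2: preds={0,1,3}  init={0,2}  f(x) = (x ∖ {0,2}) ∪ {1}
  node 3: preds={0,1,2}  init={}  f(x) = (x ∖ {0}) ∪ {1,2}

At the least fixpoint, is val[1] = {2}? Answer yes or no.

yes

Worklist (8 pops):
  #1 pop 0: in={0,2} → {2} (was {}); enqueue []
  #2 pop 1: in={0,2} → {2} (was {}); enqueue [0]
  #3 pop 2: in={2} → {0,1,2} (was {0,2}); enqueue [1]
  #4 pop 3: in={0,1,2} → {1,2} (was {}); enqueue [2]
  #5 pop 0: in={0,1,2} → {1,2} (was {2}); enqueue [3]
  #6 pop 1: in={0,1,2} → {2} (no change)
  #7 pop 2: in={1,2} → {0,1,2} (no change)
  #8 pop 3: in={0,1,2} → {1,2} (no change)

Fixpoint:
  val[0] = {1,2}
  val[1] = {2}
  val[2] = {0,1,2}
  val[3] = {1,2}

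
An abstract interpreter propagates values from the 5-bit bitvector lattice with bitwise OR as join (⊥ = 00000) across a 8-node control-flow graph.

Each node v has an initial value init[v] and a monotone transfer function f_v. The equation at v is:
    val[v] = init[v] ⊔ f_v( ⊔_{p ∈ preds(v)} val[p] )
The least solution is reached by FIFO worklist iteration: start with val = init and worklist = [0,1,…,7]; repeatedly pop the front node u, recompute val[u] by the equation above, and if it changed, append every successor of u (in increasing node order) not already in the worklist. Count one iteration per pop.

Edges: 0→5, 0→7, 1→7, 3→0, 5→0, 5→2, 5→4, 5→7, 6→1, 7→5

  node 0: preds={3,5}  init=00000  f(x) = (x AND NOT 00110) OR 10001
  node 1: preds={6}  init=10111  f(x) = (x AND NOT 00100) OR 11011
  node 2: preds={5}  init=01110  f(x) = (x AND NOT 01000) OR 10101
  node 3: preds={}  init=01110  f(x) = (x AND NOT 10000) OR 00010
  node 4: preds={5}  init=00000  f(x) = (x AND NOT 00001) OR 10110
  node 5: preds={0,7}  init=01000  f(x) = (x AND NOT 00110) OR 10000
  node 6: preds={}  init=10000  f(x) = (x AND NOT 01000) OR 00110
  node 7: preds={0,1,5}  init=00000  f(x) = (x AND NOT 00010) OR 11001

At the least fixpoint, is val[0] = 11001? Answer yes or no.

Iteration log — 13 steps:
  step 1. node 0  ⊔preds=01110  new=11001  old=00000  +wl: 
  step 2. node 1  ⊔preds=10000  new=11111  old=10111  +wl: 
  step 3. node 2  ⊔preds=01000  new=11111  old=01110  +wl: 
  step 4. node 3  ⊔preds=00000  new=01110  stable
  step 5. node 4  ⊔preds=01000  new=11110  old=00000  +wl: 
  step 6. node 5  ⊔preds=11001  new=11001  old=01000  +wl: 0,2,4
  step 7. node 6  ⊔preds=00000  new=10110  old=10000  +wl: 1
  step 8. node 7  ⊔preds=11111  new=11101  old=00000  +wl: 5
  step 9. node 0  ⊔preds=11111  new=11001  stable
  step 10. node 2  ⊔preds=11001  new=11111  stable
  step 11. node 4  ⊔preds=11001  new=11110  stable
  step 12. node 1  ⊔preds=10110  new=11111  stable
  step 13. node 5  ⊔preds=11101  new=11001  stable

Least fixpoint reached:
  node 0: 11001
  node 1: 11111
  node 2: 11111
  node 3: 01110
  node 4: 11110
  node 5: 11001
  node 6: 10110
  node 7: 11101

yes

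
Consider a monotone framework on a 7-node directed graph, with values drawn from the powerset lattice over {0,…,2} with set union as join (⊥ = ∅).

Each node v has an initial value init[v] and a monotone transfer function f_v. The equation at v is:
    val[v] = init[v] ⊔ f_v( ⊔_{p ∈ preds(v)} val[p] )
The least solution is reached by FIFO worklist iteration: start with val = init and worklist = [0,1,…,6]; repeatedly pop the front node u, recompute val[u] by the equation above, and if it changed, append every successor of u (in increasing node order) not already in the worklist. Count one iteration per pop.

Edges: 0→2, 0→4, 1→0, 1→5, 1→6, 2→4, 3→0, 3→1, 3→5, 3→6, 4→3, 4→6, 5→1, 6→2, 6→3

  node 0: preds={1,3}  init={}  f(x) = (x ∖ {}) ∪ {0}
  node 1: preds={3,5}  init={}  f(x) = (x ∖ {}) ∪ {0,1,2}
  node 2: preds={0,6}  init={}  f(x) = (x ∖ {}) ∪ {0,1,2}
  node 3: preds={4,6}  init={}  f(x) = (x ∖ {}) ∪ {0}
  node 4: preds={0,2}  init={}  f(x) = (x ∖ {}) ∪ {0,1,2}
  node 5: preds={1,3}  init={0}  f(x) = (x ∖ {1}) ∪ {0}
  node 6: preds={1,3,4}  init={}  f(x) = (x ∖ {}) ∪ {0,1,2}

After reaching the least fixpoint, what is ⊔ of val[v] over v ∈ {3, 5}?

{0,1,2}

Worklist (16 pops):
  #1 pop 0: in={} → {0} (was {}); enqueue []
  #2 pop 1: in={0} → {0,1,2} (was {}); enqueue [0]
  #3 pop 2: in={0} → {0,1,2} (was {}); enqueue []
  #4 pop 3: in={} → {0} (was {}); enqueue [1]
  #5 pop 4: in={0,1,2} → {0,1,2} (was {}); enqueue [3]
  #6 pop 5: in={0,1,2} → {0,2} (was {0}); enqueue []
  #7 pop 6: in={0,1,2} → {0,1,2} (was {}); enqueue [2]
  #8 pop 0: in={0,1,2} → {0,1,2} (was {0}); enqueue [4]
  #9 pop 1: in={0,2} → {0,1,2} (no change)
  #10 pop 3: in={0,1,2} → {0,1,2} (was {0}); enqueue [0,1,5,6]
  #11 pop 2: in={0,1,2} → {0,1,2} (no change)
  #12 pop 4: in={0,1,2} → {0,1,2} (no change)
  #13 pop 0: in={0,1,2} → {0,1,2} (no change)
  #14 pop 1: in={0,1,2} → {0,1,2} (no change)
  #15 pop 5: in={0,1,2} → {0,2} (no change)
  #16 pop 6: in={0,1,2} → {0,1,2} (no change)

Fixpoint:
  val[0] = {0,1,2}
  val[1] = {0,1,2}
  val[2] = {0,1,2}
  val[3] = {0,1,2}
  val[4] = {0,1,2}
  val[5] = {0,2}
  val[6] = {0,1,2}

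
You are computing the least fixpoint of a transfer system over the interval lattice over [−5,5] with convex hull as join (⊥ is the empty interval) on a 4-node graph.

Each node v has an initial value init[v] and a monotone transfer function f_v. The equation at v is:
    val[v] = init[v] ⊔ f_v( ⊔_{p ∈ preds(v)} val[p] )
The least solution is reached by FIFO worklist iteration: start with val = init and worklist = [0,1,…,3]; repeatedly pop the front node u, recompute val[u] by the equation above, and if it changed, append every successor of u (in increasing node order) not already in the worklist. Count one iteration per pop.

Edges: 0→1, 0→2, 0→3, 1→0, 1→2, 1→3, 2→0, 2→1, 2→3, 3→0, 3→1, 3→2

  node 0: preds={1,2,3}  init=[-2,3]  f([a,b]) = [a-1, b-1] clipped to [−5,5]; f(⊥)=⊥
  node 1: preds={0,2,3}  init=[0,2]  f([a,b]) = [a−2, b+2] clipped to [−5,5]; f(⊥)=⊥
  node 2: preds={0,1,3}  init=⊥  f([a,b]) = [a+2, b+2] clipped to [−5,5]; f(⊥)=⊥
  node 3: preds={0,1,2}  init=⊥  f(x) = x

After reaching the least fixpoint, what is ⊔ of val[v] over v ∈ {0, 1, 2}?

Trace (11 dequeues):
  [1] u=0 | in [0,2] | out [-2,3] | ==
  [2] u=1 | in [-2,3] | out [-4,5] | prev [0,2] | push {0}
  [3] u=2 | in [-4,5] | out [-2,5] | prev ⊥ | push {1}
  [4] u=3 | in [-4,5] | out [-4,5] | prev ⊥ | push {2}
  [5] u=0 | in [-4,5] | out [-5,4] | prev [-2,3] | push {3}
  [6] u=1 | in [-5,5] | out [-5,5] | prev [-4,5] | push {0}
  [7] u=2 | in [-5,5] | out [-3,5] | prev [-2,5] | push {1}
  [8] u=3 | in [-5,5] | out [-5,5] | prev [-4,5] | push {2}
  [9] u=0 | in [-5,5] | out [-5,4] | ==
  [10] u=1 | in [-5,5] | out [-5,5] | ==
  [11] u=2 | in [-5,5] | out [-3,5] | ==

Converged values:
  [0] [-5,4]
  [1] [-5,5]
  [2] [-3,5]
  [3] [-5,5]

[-5,5]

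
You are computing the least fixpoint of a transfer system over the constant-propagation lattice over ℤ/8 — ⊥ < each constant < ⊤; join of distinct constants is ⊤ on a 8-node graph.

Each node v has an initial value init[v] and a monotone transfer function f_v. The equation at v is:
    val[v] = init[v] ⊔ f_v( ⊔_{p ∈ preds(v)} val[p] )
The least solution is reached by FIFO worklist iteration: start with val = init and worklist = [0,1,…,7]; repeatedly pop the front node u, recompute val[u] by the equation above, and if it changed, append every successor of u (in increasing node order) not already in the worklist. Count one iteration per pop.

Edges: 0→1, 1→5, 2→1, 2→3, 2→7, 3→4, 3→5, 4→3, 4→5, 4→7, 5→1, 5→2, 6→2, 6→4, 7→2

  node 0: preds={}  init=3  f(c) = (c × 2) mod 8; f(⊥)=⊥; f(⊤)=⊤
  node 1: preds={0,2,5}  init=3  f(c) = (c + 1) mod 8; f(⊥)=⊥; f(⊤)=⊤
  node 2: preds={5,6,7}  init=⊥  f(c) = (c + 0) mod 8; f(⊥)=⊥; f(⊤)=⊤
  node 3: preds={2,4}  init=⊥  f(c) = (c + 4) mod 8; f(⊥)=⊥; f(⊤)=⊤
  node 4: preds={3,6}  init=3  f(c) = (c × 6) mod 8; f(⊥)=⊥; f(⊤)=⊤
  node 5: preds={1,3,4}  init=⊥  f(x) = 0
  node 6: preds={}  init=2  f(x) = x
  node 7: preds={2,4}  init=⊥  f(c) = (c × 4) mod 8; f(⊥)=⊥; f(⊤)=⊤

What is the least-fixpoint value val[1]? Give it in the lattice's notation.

Trace (14 dequeues):
  [1] u=0 | in ⊥ | out 3 | ==
  [2] u=1 | in 3 | out ⊤ | prev 3 | push {}
  [3] u=2 | in 2 | out 2 | prev ⊥ | push {1}
  [4] u=3 | in ⊤ | out ⊤ | prev ⊥ | push {}
  [5] u=4 | in ⊤ | out ⊤ | prev 3 | push {3}
  [6] u=5 | in ⊤ | out 0 | prev ⊥ | push {2}
  [7] u=6 | in ⊥ | out 2 | ==
  [8] u=7 | in ⊤ | out ⊤ | prev ⊥ | push {}
  [9] u=1 | in ⊤ | out ⊤ | ==
  [10] u=3 | in ⊤ | out ⊤ | ==
  [11] u=2 | in ⊤ | out ⊤ | prev 2 | push {1,3,7}
  [12] u=1 | in ⊤ | out ⊤ | ==
  [13] u=3 | in ⊤ | out ⊤ | ==
  [14] u=7 | in ⊤ | out ⊤ | ==

Converged values:
  [0] 3
  [1] ⊤
  [2] ⊤
  [3] ⊤
  [4] ⊤
  [5] 0
  [6] 2
  [7] ⊤

⊤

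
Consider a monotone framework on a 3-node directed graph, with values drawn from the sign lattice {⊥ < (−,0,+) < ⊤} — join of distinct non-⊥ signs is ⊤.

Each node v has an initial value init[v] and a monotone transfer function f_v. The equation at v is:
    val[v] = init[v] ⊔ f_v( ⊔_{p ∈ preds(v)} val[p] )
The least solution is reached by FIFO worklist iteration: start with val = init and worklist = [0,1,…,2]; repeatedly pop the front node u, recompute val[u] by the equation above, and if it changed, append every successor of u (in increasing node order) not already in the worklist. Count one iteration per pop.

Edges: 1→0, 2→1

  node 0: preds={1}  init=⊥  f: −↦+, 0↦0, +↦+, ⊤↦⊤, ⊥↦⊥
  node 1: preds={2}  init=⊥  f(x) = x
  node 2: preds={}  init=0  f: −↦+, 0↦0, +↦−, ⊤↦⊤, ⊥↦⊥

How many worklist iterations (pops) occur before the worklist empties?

Iteration log — 4 steps:
  step 1. node 0  ⊔preds=⊥  new=⊥  stable
  step 2. node 1  ⊔preds=0  new=0  old=⊥  +wl: 0
  step 3. node 2  ⊔preds=⊥  new=0  stable
  step 4. node 0  ⊔preds=0  new=0  old=⊥  +wl: 

Least fixpoint reached:
  node 0: 0
  node 1: 0
  node 2: 0

4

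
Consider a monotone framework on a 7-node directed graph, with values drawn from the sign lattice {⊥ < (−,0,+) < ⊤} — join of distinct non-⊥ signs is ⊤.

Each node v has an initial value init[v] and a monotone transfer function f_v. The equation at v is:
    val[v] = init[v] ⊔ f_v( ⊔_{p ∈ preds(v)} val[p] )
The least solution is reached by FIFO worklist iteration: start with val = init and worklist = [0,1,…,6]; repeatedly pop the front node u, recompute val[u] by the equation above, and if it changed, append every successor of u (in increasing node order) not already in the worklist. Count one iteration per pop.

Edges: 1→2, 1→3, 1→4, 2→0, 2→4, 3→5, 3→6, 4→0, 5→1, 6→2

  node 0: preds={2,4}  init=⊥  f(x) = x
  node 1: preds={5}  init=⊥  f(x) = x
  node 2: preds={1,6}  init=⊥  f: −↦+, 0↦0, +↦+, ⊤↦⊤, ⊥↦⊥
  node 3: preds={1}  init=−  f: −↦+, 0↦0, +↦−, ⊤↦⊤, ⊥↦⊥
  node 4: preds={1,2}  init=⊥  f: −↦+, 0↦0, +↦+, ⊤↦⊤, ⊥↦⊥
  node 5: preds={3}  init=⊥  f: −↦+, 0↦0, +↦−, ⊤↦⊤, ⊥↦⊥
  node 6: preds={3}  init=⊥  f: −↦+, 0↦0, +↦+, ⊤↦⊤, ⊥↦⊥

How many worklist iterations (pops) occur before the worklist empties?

Trace (12 dequeues):
  [1] u=0 | in ⊥ | out ⊥ | ==
  [2] u=1 | in ⊥ | out ⊥ | ==
  [3] u=2 | in ⊥ | out ⊥ | ==
  [4] u=3 | in ⊥ | out − | ==
  [5] u=4 | in ⊥ | out ⊥ | ==
  [6] u=5 | in − | out + | prev ⊥ | push {1}
  [7] u=6 | in − | out + | prev ⊥ | push {2}
  [8] u=1 | in + | out + | prev ⊥ | push {3,4}
  [9] u=2 | in + | out + | prev ⊥ | push {0}
  [10] u=3 | in + | out − | ==
  [11] u=4 | in + | out + | prev ⊥ | push {}
  [12] u=0 | in + | out + | prev ⊥ | push {}

Converged values:
  [0] +
  [1] +
  [2] +
  [3] −
  [4] +
  [5] +
  [6] +

12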